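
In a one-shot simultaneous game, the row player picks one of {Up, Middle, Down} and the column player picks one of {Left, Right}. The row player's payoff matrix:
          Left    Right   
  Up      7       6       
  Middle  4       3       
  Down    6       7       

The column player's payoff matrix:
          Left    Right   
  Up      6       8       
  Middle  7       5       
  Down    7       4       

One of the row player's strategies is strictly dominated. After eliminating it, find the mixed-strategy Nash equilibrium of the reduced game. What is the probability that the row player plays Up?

The row player's strategy Middle is strictly dominated by Up: 7 > 4 and 6 > 3. Eliminate Middle.
Set the column player's expected payoff from Left equal to that from Right:
  the column player's expected payoff from Left: p·6 + (1−p)·7 = -p + 7
  the column player's expected payoff from Right: p·8 + (1−p)·4 = 4p + 4
  -p + 7 = 4p + 4  ⇒  -5p = -3  ⇒  p = 3/5.

p = 3/5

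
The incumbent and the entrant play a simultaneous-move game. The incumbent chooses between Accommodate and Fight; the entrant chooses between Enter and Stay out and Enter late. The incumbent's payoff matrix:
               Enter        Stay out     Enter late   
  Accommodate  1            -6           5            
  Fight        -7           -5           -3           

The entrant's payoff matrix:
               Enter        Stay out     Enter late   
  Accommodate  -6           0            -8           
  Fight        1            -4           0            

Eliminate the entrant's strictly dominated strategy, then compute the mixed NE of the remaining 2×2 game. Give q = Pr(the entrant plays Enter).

q = 1/9

The entrant's strategy Enter late is strictly dominated by Enter: -6 > -8 and 1 > 0. Eliminate Enter late.
The entrant's mix must leave the incumbent indifferent between Accommodate and Fight.
  the incumbent's payoff from Accommodate: q·1 + (1−q)·(-6) = 7q - 6
  the incumbent's payoff from Fight: q·(-7) + (1−q)·(-5) = -2q - 5
  7q - 6 = -2q - 5  ⇒  9q = 1  ⇒  q = 1/9.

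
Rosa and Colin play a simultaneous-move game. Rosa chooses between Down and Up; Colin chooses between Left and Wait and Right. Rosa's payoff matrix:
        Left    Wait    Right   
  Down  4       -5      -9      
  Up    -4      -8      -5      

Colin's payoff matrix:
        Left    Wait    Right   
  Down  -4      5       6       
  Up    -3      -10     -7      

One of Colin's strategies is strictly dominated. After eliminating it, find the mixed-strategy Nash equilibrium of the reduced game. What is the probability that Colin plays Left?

q = 1/3

Colin's strategy Wait is strictly dominated by Right: 6 > 5 and -7 > -10. Eliminate Wait.
For Rosa to be willing to mix, Rosa must be indifferent between Down and Up, which pins down Colin's mix.
  Rosa's expected payoff from Down: q·4 + (1−q)·(-9) = 13q - 9
  Rosa's expected payoff from Up: q·(-4) + (1−q)·(-5) = q - 5
  13q - 9 = q - 5  ⇒  12q = 4  ⇒  q = 1/3.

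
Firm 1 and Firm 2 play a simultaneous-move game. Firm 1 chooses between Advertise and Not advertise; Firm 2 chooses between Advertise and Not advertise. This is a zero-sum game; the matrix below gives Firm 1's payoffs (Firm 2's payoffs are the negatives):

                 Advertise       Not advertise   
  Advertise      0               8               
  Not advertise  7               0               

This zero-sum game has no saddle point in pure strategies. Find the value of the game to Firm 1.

For Firm 1 to be willing to mix, Firm 1 must be indifferent between Advertise and Not advertise, which pins down Firm 2's mix.
  Firm 1's payoff from Advertise: q·0 + (1−q)·8 = -8q + 8
  Firm 1's payoff from Not advertise: q·7 + (1−q)·0 = 7q
  -8q + 8 = 7q  ⇒  -15q = -8  ⇒  q = 8/15.
The value is Firm 1's expected payoff against this mix (using Advertise): (8/15)·0 + (7/15)·8 = 56/15.

v = 56/15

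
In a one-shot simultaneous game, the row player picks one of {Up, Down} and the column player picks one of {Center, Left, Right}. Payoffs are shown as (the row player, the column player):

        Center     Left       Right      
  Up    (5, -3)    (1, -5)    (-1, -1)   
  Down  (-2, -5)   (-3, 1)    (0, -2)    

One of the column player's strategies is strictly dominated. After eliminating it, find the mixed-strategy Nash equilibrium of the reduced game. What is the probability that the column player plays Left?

q = 1/5

The column player's strategy Center is strictly dominated by Right: -1 > -3 and -2 > -5. Eliminate Center.
The row player's indifference between Up and Down determines the column player's mixing probability q:
  the row player's payoff from Up: q·1 + (1−q)·(-1) = 2q - 1
  the row player's payoff from Down: q·(-3) + (1−q)·0 = -3q
  2q - 1 = -3q  ⇒  5q = 1  ⇒  q = 1/5.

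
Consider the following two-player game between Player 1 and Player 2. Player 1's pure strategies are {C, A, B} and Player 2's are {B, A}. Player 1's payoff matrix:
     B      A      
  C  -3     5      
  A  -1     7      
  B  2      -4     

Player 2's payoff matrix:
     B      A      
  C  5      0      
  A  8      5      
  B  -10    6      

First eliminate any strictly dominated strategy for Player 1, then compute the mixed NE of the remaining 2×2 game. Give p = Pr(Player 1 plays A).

p = 16/19

Player 1's strategy C is strictly dominated by A: -1 > -3 and 7 > 5. Eliminate C.
Player 1's mix must leave Player 2 indifferent between B and A.
  Player 2's expected payoff from B: p·8 + (1−p)·(-10) = 18p - 10
  Player 2's expected payoff from A: p·5 + (1−p)·6 = -p + 6
  18p - 10 = -p + 6  ⇒  19p = 16  ⇒  p = 16/19.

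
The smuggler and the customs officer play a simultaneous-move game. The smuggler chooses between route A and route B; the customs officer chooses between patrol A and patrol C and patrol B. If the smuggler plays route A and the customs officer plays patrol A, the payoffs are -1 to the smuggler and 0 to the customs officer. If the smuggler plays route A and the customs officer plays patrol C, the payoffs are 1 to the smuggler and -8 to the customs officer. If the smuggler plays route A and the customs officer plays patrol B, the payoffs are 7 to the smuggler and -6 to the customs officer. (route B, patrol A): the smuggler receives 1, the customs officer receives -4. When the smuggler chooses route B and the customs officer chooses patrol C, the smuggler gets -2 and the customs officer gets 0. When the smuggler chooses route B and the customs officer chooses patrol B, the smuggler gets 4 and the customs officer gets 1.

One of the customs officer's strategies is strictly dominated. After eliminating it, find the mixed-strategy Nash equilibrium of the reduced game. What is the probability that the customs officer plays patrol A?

The customs officer's strategy patrol C is strictly dominated by patrol B: -6 > -8 and 1 > 0. Eliminate patrol C.
The customs officer's mix must leave the smuggler indifferent between route A and route B.
  the smuggler's payoff to route A: q·(-1) + (1−q)·7 = -8q + 7
  the smuggler's payoff to route B: q·1 + (1−q)·4 = -3q + 4
  -8q + 7 = -3q + 4  ⇒  -5q = -3  ⇒  q = 3/5.

q = 3/5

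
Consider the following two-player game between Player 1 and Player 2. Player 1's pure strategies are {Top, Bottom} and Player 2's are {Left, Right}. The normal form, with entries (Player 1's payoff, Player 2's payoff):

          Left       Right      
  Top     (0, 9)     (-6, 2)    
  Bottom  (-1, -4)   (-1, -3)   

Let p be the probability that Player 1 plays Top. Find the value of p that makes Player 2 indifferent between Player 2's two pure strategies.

p = 1/8

Set Player 2's expected payoff from Left equal to that from Right:
  Player 2's payoff to Left: p·9 + (1−p)·(-4) = 13p - 4
  Player 2's payoff to Right: p·2 + (1−p)·(-3) = 5p - 3
  13p - 4 = 5p - 3  ⇒  8p = 1  ⇒  p = 1/8.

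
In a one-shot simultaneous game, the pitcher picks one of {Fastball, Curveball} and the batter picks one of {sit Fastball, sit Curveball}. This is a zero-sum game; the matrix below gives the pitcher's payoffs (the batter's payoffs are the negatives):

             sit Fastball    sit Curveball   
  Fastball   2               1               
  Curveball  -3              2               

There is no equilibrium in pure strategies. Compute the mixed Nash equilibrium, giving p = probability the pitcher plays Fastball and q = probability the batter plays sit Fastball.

p = 5/6, q = 1/6

In a mixed equilibrium the batter is indifferent between sit Fastball and sit Curveball; this condition fixes p.
  the batter's payoff to sit Fastball: p·(-2) + (1−p)·3 = -5p + 3
  the batter's payoff to sit Curveball: p·(-1) + (1−p)·(-2) = p - 2
  -5p + 3 = p - 2  ⇒  -6p = -5  ⇒  p = 5/6.
For the pitcher to be willing to mix, the pitcher must be indifferent between Fastball and Curveball, which pins down the batter's mix.
  the pitcher's payoff to Fastball: q·2 + (1−q)·1 = q + 1
  the pitcher's payoff to Curveball: q·(-3) + (1−q)·2 = -5q + 2
  q + 1 = -5q + 2  ⇒  6q = 1  ⇒  q = 1/6.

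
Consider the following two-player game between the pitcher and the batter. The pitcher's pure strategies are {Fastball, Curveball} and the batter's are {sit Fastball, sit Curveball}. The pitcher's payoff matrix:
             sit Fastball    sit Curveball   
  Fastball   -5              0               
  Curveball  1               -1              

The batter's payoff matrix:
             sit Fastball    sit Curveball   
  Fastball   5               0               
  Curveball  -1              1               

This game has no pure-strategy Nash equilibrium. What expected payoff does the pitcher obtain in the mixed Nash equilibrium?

In a mixed equilibrium the pitcher is indifferent between Fastball and Curveball; this condition fixes q.
  the pitcher's expected payoff from Fastball: q·(-5) + (1−q)·0 = -5q
  the pitcher's expected payoff from Curveball: q·1 + (1−q)·(-1) = 2q - 1
  -5q = 2q - 1  ⇒  -7q = -1  ⇒  q = 1/7.
At equilibrium the pitcher is indifferent across rows, so the pitcher's payoff equals the payoff from Fastball: (1/7)·(-5) + (6/7)·0 = -5/7.

-5/7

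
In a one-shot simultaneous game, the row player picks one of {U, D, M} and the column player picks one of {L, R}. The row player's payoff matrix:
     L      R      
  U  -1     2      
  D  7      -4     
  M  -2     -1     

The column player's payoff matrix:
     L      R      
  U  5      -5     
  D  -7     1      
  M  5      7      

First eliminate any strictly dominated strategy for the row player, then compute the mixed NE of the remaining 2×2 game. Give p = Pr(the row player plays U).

p = 4/9

The row player's strategy M is strictly dominated by U: -1 > -2 and 2 > -1. Eliminate M.
In a mixed equilibrium the column player is indifferent between L and R; this condition fixes p.
  the column player's expected payoff from L: p·5 + (1−p)·(-7) = 12p - 7
  the column player's expected payoff from R: p·(-5) + (1−p)·1 = -6p + 1
  12p - 7 = -6p + 1  ⇒  18p = 8  ⇒  p = 4/9.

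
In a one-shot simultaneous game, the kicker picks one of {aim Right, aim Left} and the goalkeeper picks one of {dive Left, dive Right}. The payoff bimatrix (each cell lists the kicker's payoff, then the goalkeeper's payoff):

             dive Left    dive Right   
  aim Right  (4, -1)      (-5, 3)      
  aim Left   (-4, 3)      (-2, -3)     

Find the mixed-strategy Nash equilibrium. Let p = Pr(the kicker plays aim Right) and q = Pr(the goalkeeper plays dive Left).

p = 3/5, q = 3/11

The goalkeeper's indifference between dive Left and dive Right determines the kicker's mixing probability p:
  the goalkeeper's payoff to dive Left: p·(-1) + (1−p)·3 = -4p + 3
  the goalkeeper's payoff to dive Right: p·3 + (1−p)·(-3) = 6p - 3
  -4p + 3 = 6p - 3  ⇒  -10p = -6  ⇒  p = 3/5.
In a mixed equilibrium the kicker is indifferent between aim Right and aim Left; this condition fixes q.
  the kicker's expected payoff from aim Right: q·4 + (1−q)·(-5) = 9q - 5
  the kicker's expected payoff from aim Left: q·(-4) + (1−q)·(-2) = -2q - 2
  9q - 5 = -2q - 2  ⇒  11q = 3  ⇒  q = 3/11.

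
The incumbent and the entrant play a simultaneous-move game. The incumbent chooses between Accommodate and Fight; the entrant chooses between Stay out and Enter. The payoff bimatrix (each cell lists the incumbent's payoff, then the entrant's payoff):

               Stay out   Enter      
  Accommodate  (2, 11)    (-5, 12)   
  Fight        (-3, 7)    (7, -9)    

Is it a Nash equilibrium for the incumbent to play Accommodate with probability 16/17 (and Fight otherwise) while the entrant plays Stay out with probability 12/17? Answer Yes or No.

Check the entrant's indifference given the incumbent's mix p = 16/17:
  payoff from Stay out = 183/17; payoff from Enter = 183/17 — equal.
Check the incumbent's indifference given the entrant's mix q = 12/17:
  payoff from Accommodate = -1/17; payoff from Fight = -1/17 — equal.
Both players are indifferent, so neither can profitably deviate.

Yes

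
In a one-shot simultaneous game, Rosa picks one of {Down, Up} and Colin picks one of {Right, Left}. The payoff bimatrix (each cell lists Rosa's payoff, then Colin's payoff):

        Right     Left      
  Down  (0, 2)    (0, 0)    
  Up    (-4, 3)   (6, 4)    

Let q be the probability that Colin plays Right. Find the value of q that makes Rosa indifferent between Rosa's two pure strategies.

Rosa's indifference between Down and Up determines Colin's mixing probability q:
  Rosa's payoff from Down: q·0 + (1−q)·0 = 0
  Rosa's payoff from Up: q·(-4) + (1−q)·6 = -10q + 6
  0 = -10q + 6  ⇒  10q = 6  ⇒  q = 3/5.

q = 3/5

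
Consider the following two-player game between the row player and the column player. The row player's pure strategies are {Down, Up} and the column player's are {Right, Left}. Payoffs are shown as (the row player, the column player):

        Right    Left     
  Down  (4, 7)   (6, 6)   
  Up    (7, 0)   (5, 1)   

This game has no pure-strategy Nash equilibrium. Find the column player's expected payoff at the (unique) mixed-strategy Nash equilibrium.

Set the column player's expected payoff from Right equal to that from Left:
  the column player's payoff to Right: p·7 + (1−p)·0 = 7p
  the column player's payoff to Left: p·6 + (1−p)·1 = 5p + 1
  7p = 5p + 1  ⇒  2p = 1  ⇒  p = 1/2.
At equilibrium the column player is indifferent across columns, so the column player's payoff equals the payoff from Right: (1/2)·7 + (1/2)·0 = 7/2.

7/2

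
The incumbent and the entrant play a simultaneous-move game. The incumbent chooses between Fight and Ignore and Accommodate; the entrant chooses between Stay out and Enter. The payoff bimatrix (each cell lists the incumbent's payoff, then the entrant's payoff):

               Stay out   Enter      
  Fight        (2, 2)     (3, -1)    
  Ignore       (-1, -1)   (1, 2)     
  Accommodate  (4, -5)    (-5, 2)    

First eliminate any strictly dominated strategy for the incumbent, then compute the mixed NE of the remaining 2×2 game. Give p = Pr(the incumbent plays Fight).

p = 7/10

The incumbent's strategy Ignore is strictly dominated by Fight: 2 > -1 and 3 > 1. Eliminate Ignore.
The incumbent's mix must leave the entrant indifferent between Stay out and Enter.
  the entrant's expected payoff from Stay out: p·2 + (1−p)·(-5) = 7p - 5
  the entrant's expected payoff from Enter: p·(-1) + (1−p)·2 = -3p + 2
  7p - 5 = -3p + 2  ⇒  10p = 7  ⇒  p = 7/10.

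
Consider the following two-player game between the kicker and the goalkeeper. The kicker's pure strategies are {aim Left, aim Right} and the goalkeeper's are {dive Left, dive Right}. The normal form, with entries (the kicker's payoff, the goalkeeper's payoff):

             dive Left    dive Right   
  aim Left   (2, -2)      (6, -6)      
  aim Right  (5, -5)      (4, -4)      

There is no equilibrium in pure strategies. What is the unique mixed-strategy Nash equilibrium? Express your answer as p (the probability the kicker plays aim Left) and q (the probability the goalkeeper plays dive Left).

p = 1/5, q = 2/5

For the goalkeeper to be willing to mix, the goalkeeper must be indifferent between dive Left and dive Right, which pins down the kicker's mix.
  the goalkeeper's payoff from dive Left: p·(-2) + (1−p)·(-5) = 3p - 5
  the goalkeeper's payoff from dive Right: p·(-6) + (1−p)·(-4) = -2p - 4
  3p - 5 = -2p - 4  ⇒  5p = 1  ⇒  p = 1/5.
For the kicker to be willing to mix, the kicker must be indifferent between aim Left and aim Right, which pins down the goalkeeper's mix.
  the kicker's payoff from aim Left: q·2 + (1−q)·6 = -4q + 6
  the kicker's payoff from aim Right: q·5 + (1−q)·4 = q + 4
  -4q + 6 = q + 4  ⇒  -5q = -2  ⇒  q = 2/5.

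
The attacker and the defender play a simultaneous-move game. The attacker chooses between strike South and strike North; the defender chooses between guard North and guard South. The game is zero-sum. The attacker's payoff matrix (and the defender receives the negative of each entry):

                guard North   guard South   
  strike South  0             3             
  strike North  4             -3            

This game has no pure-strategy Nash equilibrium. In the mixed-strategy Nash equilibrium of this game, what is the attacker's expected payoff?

For the attacker to be willing to mix, the attacker must be indifferent between strike South and strike North, which pins down the defender's mix.
  the attacker's payoff to strike South: q·0 + (1−q)·3 = -3q + 3
  the attacker's payoff to strike North: q·4 + (1−q)·(-3) = 7q - 3
  -3q + 3 = 7q - 3  ⇒  -10q = -6  ⇒  q = 3/5.
At equilibrium the attacker is indifferent across rows, so the attacker's payoff equals the payoff from strike South: (3/5)·0 + (2/5)·3 = 6/5.

6/5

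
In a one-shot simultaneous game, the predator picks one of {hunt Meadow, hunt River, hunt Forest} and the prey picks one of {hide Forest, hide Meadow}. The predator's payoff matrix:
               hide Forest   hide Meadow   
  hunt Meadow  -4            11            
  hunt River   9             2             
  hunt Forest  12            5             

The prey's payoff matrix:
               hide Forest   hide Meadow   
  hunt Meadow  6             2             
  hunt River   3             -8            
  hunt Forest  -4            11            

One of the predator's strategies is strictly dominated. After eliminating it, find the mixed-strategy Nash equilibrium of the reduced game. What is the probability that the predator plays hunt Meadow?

The predator's strategy hunt River is strictly dominated by hunt Forest: 12 > 9 and 5 > 2. Eliminate hunt River.
In a mixed equilibrium the prey is indifferent between hide Forest and hide Meadow; this condition fixes p.
  the prey's expected payoff from hide Forest: p·6 + (1−p)·(-4) = 10p - 4
  the prey's expected payoff from hide Meadow: p·2 + (1−p)·11 = -9p + 11
  10p - 4 = -9p + 11  ⇒  19p = 15  ⇒  p = 15/19.

p = 15/19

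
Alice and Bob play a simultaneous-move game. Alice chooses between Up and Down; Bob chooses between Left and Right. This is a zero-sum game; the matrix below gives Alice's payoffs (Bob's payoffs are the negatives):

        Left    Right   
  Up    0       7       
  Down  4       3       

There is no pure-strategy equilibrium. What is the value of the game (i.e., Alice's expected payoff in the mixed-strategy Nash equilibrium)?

Alice's indifference between Up and Down determines Bob's mixing probability q:
  Alice's expected payoff from Up: q·0 + (1−q)·7 = -7q + 7
  Alice's expected payoff from Down: q·4 + (1−q)·3 = q + 3
  -7q + 7 = q + 3  ⇒  -8q = -4  ⇒  q = 1/2.
The value is Alice's expected payoff against this mix (using Up): (1/2)·0 + (1/2)·7 = 7/2.

v = 7/2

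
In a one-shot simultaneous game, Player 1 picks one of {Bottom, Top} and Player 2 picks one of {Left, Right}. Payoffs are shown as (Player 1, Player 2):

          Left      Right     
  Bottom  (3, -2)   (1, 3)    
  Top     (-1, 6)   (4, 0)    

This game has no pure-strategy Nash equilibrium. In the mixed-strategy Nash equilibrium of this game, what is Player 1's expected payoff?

Set Player 1's expected payoff from Bottom equal to that from Top:
  Player 1's expected payoff from Bottom: q·3 + (1−q)·1 = 2q + 1
  Player 1's expected payoff from Top: q·(-1) + (1−q)·4 = -5q + 4
  2q + 1 = -5q + 4  ⇒  7q = 3  ⇒  q = 3/7.
At equilibrium Player 1 is indifferent across rows, so Player 1's payoff equals the payoff from Bottom: (3/7)·3 + (4/7)·1 = 13/7.

13/7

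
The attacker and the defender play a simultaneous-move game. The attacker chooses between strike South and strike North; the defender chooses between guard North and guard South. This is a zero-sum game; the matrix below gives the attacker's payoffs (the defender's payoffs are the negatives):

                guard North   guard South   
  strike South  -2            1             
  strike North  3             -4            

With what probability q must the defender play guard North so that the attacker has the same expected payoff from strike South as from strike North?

The attacker's indifference between strike South and strike North determines the defender's mixing probability q:
  the attacker's payoff to strike South: q·(-2) + (1−q)·1 = -3q + 1
  the attacker's payoff to strike North: q·3 + (1−q)·(-4) = 7q - 4
  -3q + 1 = 7q - 4  ⇒  -10q = -5  ⇒  q = 1/2.

q = 1/2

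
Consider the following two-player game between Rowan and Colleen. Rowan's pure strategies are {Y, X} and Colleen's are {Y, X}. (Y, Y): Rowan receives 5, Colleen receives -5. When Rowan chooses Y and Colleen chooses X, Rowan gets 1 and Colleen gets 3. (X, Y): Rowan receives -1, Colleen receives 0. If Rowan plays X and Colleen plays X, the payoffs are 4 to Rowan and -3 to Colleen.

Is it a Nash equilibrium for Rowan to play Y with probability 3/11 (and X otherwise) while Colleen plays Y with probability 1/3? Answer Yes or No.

Check Colleen's indifference given Rowan's mix p = 3/11:
  payoff from Y = -15/11; payoff from X = -15/11 — equal.
Check Rowan's indifference given Colleen's mix q = 1/3:
  payoff from Y = 7/3; payoff from X = 7/3 — equal.
Both players are indifferent, so neither can profitably deviate.

Yes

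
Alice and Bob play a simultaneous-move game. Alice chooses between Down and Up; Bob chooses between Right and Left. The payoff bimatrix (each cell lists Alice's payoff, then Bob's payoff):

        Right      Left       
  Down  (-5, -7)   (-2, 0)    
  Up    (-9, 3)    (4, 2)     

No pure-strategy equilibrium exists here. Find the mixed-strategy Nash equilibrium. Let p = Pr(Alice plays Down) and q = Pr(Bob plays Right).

Set Bob's expected payoff from Right equal to that from Left:
  Bob's payoff to Right: p·(-7) + (1−p)·3 = -10p + 3
  Bob's payoff to Left: p·0 + (1−p)·2 = -2p + 2
  -10p + 3 = -2p + 2  ⇒  -8p = -1  ⇒  p = 1/8.
Bob's mix must leave Alice indifferent between Down and Up.
  Alice's payoff to Down: q·(-5) + (1−q)·(-2) = -3q - 2
  Alice's payoff to Up: q·(-9) + (1−q)·4 = -13q + 4
  -3q - 2 = -13q + 4  ⇒  10q = 6  ⇒  q = 3/5.

p = 1/8, q = 3/5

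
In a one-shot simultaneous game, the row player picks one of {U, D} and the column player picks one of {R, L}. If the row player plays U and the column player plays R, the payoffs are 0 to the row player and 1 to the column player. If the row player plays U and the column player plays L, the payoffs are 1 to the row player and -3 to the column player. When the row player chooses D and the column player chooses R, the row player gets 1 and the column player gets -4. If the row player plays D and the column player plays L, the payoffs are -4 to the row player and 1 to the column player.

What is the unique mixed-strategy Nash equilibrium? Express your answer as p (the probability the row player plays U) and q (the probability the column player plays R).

p = 5/9, q = 5/6

For the column player to be willing to mix, the column player must be indifferent between R and L, which pins down the row player's mix.
  the column player's expected payoff from R: p·1 + (1−p)·(-4) = 5p - 4
  the column player's expected payoff from L: p·(-3) + (1−p)·1 = -4p + 1
  5p - 4 = -4p + 1  ⇒  9p = 5  ⇒  p = 5/9.
The row player's indifference between U and D determines the column player's mixing probability q:
  the row player's expected payoff from U: q·0 + (1−q)·1 = -q + 1
  the row player's expected payoff from D: q·1 + (1−q)·(-4) = 5q - 4
  -q + 1 = 5q - 4  ⇒  -6q = -5  ⇒  q = 5/6.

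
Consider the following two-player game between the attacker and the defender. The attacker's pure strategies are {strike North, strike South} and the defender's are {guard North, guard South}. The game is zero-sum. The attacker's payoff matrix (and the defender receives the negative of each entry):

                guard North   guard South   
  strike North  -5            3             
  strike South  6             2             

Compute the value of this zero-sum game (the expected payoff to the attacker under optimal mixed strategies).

Set the attacker's expected payoff from strike North equal to that from strike South:
  the attacker's payoff to strike North: q·(-5) + (1−q)·3 = -8q + 3
  the attacker's payoff to strike South: q·6 + (1−q)·2 = 4q + 2
  -8q + 3 = 4q + 2  ⇒  -12q = -1  ⇒  q = 1/12.
The value is the attacker's expected payoff against this mix (using strike North): (1/12)·(-5) + (11/12)·3 = 7/3.

v = 7/3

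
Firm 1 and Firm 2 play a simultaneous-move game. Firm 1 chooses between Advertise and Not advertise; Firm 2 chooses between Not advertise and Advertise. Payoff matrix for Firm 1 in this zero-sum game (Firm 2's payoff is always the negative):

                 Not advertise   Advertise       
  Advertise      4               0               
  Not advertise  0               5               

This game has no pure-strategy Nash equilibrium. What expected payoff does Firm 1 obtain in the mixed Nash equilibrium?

Firm 1's indifference between Advertise and Not advertise determines Firm 2's mixing probability q:
  Firm 1's expected payoff from Advertise: q·4 + (1−q)·0 = 4q
  Firm 1's expected payoff from Not advertise: q·0 + (1−q)·5 = -5q + 5
  4q = -5q + 5  ⇒  9q = 5  ⇒  q = 5/9.
At equilibrium Firm 1 is indifferent across rows, so Firm 1's payoff equals the payoff from Advertise: (5/9)·4 + (4/9)·0 = 20/9.

20/9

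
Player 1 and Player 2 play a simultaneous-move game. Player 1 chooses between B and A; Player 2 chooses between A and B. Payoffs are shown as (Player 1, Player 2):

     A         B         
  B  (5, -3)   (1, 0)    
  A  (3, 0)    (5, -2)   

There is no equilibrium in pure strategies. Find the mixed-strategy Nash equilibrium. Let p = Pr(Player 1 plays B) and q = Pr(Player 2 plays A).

Player 2's indifference between A and B determines Player 1's mixing probability p:
  Player 2's payoff from A: p·(-3) + (1−p)·0 = -3p
  Player 2's payoff from B: p·0 + (1−p)·(-2) = 2p - 2
  -3p = 2p - 2  ⇒  -5p = -2  ⇒  p = 2/5.
For Player 1 to be willing to mix, Player 1 must be indifferent between B and A, which pins down Player 2's mix.
  Player 1's expected payoff from B: q·5 + (1−q)·1 = 4q + 1
  Player 1's expected payoff from A: q·3 + (1−q)·5 = -2q + 5
  4q + 1 = -2q + 5  ⇒  6q = 4  ⇒  q = 2/3.

p = 2/5, q = 2/3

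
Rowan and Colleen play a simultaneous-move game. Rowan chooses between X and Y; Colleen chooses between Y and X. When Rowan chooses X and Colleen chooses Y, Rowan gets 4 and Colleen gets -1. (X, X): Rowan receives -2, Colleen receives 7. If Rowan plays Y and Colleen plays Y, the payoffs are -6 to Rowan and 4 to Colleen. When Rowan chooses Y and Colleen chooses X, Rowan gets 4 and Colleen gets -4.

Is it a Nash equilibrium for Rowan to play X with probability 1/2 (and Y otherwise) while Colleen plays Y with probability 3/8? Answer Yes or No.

Check Colleen's indifference given Rowan's mix p = 1/2:
  payoff from Y = 3/2; payoff from X = 3/2 — equal.
Check Rowan's indifference given Colleen's mix q = 3/8:
  payoff from X = 1/4; payoff from Y = 1/4 — equal.
Both players are indifferent, so neither can profitably deviate.

Yes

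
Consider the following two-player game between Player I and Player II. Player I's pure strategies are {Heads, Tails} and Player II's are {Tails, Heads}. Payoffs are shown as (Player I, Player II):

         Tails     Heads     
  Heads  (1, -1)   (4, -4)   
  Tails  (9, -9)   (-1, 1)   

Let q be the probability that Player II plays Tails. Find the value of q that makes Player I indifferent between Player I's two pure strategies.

Player I's indifference between Heads and Tails determines Player II's mixing probability q:
  Player I's payoff to Heads: q·1 + (1−q)·4 = -3q + 4
  Player I's payoff to Tails: q·9 + (1−q)·(-1) = 10q - 1
  -3q + 4 = 10q - 1  ⇒  -13q = -5  ⇒  q = 5/13.

q = 5/13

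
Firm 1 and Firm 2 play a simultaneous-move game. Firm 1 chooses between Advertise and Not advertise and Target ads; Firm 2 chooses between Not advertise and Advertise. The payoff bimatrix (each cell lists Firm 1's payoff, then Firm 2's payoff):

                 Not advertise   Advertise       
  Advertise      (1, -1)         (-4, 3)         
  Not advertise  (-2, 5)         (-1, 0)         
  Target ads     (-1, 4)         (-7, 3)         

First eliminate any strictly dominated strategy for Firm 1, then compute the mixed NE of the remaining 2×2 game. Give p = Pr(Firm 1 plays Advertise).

p = 5/9

Firm 1's strategy Target ads is strictly dominated by Advertise: 1 > -1 and -4 > -7. Eliminate Target ads.
Firm 1's mix must leave Firm 2 indifferent between Not advertise and Advertise.
  Firm 2's payoff from Not advertise: p·(-1) + (1−p)·5 = -6p + 5
  Firm 2's payoff from Advertise: p·3 + (1−p)·0 = 3p
  -6p + 5 = 3p  ⇒  -9p = -5  ⇒  p = 5/9.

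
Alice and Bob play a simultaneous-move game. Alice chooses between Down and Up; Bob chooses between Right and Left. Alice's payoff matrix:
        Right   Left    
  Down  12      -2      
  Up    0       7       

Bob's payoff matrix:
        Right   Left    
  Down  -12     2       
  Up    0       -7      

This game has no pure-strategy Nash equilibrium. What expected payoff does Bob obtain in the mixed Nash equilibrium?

-4

Bob's indifference between Right and Left determines Alice's mixing probability p:
  Bob's payoff from Right: p·(-12) + (1−p)·0 = -12p
  Bob's payoff from Left: p·2 + (1−p)·(-7) = 9p - 7
  -12p = 9p - 7  ⇒  -21p = -7  ⇒  p = 1/3.
At equilibrium Bob is indifferent across columns, so Bob's payoff equals the payoff from Right: (1/3)·(-12) + (2/3)·0 = -4.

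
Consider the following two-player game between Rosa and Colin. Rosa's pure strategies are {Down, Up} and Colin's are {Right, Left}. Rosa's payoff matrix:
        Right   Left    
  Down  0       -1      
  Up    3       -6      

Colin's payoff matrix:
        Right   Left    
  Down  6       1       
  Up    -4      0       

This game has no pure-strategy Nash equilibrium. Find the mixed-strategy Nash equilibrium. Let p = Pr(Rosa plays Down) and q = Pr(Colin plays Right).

Rosa's mix must leave Colin indifferent between Right and Left.
  Colin's payoff from Right: p·6 + (1−p)·(-4) = 10p - 4
  Colin's payoff from Left: p·1 + (1−p)·0 = p
  10p - 4 = p  ⇒  9p = 4  ⇒  p = 4/9.
In a mixed equilibrium Rosa is indifferent between Down and Up; this condition fixes q.
  Rosa's expected payoff from Down: q·0 + (1−q)·(-1) = q - 1
  Rosa's expected payoff from Up: q·3 + (1−q)·(-6) = 9q - 6
  q - 1 = 9q - 6  ⇒  -8q = -5  ⇒  q = 5/8.

p = 4/9, q = 5/8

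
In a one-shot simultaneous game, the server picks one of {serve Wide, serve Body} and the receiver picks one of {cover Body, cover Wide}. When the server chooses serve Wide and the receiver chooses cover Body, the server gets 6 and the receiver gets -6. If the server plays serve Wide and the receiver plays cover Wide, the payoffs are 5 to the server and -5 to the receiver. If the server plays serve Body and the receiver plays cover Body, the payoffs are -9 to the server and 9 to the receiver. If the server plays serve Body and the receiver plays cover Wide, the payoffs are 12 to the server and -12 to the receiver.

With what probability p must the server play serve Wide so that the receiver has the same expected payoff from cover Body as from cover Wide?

In a mixed equilibrium the receiver is indifferent between cover Body and cover Wide; this condition fixes p.
  the receiver's payoff from cover Body: p·(-6) + (1−p)·9 = -15p + 9
  the receiver's payoff from cover Wide: p·(-5) + (1−p)·(-12) = 7p - 12
  -15p + 9 = 7p - 12  ⇒  -22p = -21  ⇒  p = 21/22.

p = 21/22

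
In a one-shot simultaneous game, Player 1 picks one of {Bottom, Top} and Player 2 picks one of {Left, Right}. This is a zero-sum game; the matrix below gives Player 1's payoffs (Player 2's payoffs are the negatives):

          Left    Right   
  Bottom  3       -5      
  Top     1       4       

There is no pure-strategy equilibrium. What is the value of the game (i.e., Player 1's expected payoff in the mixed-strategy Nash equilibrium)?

Set Player 1's expected payoff from Bottom equal to that from Top:
  Player 1's payoff from Bottom: q·3 + (1−q)·(-5) = 8q - 5
  Player 1's payoff from Top: q·1 + (1−q)·4 = -3q + 4
  8q - 5 = -3q + 4  ⇒  11q = 9  ⇒  q = 9/11.
The value is Player 1's expected payoff against this mix (using Bottom): (9/11)·3 + (2/11)·(-5) = 17/11.

v = 17/11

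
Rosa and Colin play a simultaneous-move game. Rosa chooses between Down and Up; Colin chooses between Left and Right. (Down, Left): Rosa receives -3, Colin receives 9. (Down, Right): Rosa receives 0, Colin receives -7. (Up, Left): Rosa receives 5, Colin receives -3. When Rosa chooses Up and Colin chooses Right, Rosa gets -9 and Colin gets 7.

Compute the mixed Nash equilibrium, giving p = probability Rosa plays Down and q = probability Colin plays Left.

Colin's indifference between Left and Right determines Rosa's mixing probability p:
  Colin's expected payoff from Left: p·9 + (1−p)·(-3) = 12p - 3
  Colin's expected payoff from Right: p·(-7) + (1−p)·7 = -14p + 7
  12p - 3 = -14p + 7  ⇒  26p = 10  ⇒  p = 5/13.
In a mixed equilibrium Rosa is indifferent between Down and Up; this condition fixes q.
  Rosa's payoff from Down: q·(-3) + (1−q)·0 = -3q
  Rosa's payoff from Up: q·5 + (1−q)·(-9) = 14q - 9
  -3q = 14q - 9  ⇒  -17q = -9  ⇒  q = 9/17.

p = 5/13, q = 9/17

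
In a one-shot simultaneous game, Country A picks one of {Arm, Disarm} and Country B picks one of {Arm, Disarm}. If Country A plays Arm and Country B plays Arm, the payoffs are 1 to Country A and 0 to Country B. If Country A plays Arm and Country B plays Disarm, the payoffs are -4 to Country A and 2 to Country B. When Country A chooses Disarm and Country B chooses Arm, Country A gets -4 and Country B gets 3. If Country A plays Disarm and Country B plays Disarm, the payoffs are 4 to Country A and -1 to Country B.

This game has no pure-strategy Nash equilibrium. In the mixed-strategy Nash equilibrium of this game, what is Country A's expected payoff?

Country B's mix must leave Country A indifferent between Arm and Disarm.
  Country A's payoff from Arm: q·1 + (1−q)·(-4) = 5q - 4
  Country A's payoff from Disarm: q·(-4) + (1−q)·4 = -8q + 4
  5q - 4 = -8q + 4  ⇒  13q = 8  ⇒  q = 8/13.
At equilibrium Country A is indifferent across rows, so Country A's payoff equals the payoff from Arm: (8/13)·1 + (5/13)·(-4) = -12/13.

-12/13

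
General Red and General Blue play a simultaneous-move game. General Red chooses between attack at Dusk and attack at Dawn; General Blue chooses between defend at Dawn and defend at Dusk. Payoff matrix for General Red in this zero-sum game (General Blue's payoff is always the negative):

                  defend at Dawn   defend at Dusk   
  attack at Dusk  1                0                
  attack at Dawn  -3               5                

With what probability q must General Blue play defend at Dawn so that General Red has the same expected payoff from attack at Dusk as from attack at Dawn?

General Blue's mix must leave General Red indifferent between attack at Dusk and attack at Dawn.
  General Red's payoff to attack at Dusk: q·1 + (1−q)·0 = q
  General Red's payoff to attack at Dawn: q·(-3) + (1−q)·5 = -8q + 5
  q = -8q + 5  ⇒  9q = 5  ⇒  q = 5/9.

q = 5/9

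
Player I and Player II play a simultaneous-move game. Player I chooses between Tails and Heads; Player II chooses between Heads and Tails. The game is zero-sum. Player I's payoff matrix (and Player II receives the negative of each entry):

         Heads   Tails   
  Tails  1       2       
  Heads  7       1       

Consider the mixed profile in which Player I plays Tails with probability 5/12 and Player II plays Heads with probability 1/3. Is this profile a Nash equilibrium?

No

Given Player I's mix p = 5/12, Player II's payoff from Heads is -9/2 but from Tails is -17/12. Player II strictly prefers Tails, so Player II would not mix.
So the proposed profile is not a Nash equilibrium.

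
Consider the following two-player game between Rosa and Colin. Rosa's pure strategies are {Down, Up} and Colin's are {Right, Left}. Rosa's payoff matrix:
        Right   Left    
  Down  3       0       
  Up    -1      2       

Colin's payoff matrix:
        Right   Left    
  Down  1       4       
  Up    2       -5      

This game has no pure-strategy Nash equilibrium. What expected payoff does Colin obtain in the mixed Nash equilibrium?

Set Colin's expected payoff from Right equal to that from Left:
  Colin's payoff to Right: p·1 + (1−p)·2 = -p + 2
  Colin's payoff to Left: p·4 + (1−p)·(-5) = 9p - 5
  -p + 2 = 9p - 5  ⇒  -10p = -7  ⇒  p = 7/10.
At equilibrium Colin is indifferent across columns, so Colin's payoff equals the payoff from Right: (7/10)·1 + (3/10)·2 = 13/10.

13/10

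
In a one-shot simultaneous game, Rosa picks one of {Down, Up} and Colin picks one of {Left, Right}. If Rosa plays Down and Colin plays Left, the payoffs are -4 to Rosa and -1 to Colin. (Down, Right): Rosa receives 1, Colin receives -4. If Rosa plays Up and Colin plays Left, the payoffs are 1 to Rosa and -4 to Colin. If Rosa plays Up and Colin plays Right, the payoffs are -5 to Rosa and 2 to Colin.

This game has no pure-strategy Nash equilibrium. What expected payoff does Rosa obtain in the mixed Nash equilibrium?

-19/11

Rosa's indifference between Down and Up determines Colin's mixing probability q:
  Rosa's payoff to Down: q·(-4) + (1−q)·1 = -5q + 1
  Rosa's payoff to Up: q·1 + (1−q)·(-5) = 6q - 5
  -5q + 1 = 6q - 5  ⇒  -11q = -6  ⇒  q = 6/11.
At equilibrium Rosa is indifferent across rows, so Rosa's payoff equals the payoff from Down: (6/11)·(-4) + (5/11)·1 = -19/11.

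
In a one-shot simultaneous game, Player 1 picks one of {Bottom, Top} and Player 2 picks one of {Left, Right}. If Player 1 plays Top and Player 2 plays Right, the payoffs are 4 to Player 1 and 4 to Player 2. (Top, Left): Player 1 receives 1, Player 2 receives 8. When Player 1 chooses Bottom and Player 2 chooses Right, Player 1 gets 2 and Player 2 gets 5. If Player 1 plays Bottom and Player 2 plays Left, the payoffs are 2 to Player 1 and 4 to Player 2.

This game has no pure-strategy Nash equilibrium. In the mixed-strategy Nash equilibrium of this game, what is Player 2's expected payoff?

In a mixed equilibrium Player 2 is indifferent between Left and Right; this condition fixes p.
  Player 2's payoff to Left: p·4 + (1−p)·8 = -4p + 8
  Player 2's payoff to Right: p·5 + (1−p)·4 = p + 4
  -4p + 8 = p + 4  ⇒  -5p = -4  ⇒  p = 4/5.
At equilibrium Player 2 is indifferent across columns, so Player 2's payoff equals the payoff from Left: (4/5)·4 + (1/5)·8 = 24/5.

24/5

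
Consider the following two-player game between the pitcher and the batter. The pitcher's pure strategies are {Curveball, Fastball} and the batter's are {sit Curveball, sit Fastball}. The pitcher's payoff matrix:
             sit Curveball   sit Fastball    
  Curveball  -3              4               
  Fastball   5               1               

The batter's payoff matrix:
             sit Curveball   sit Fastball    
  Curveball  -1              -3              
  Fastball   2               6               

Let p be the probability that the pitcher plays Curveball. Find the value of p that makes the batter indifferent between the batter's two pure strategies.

In a mixed equilibrium the batter is indifferent between sit Curveball and sit Fastball; this condition fixes p.
  the batter's payoff from sit Curveball: p·(-1) + (1−p)·2 = -3p + 2
  the batter's payoff from sit Fastball: p·(-3) + (1−p)·6 = -9p + 6
  -3p + 2 = -9p + 6  ⇒  6p = 4  ⇒  p = 2/3.

p = 2/3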